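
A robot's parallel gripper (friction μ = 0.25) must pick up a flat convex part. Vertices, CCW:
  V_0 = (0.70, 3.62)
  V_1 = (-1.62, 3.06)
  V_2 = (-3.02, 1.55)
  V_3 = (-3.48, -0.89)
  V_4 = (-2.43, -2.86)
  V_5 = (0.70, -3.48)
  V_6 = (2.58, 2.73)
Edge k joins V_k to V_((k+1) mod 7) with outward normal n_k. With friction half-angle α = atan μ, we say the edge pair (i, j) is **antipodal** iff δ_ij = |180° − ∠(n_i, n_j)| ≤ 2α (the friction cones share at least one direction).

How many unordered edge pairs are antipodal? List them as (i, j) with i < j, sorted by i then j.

count = 4; pairs: (0,4), (1,5), (2,5), (4,6)

α = atan 0.25 = 14.04°;  2α = 28.07°
n_0 = (-0.2346, +0.9721)
n_1 = (-0.7333, +0.6799)
n_2 = (-0.9827, +0.1853)
n_3 = (-0.8825, -0.4704)
n_4 = (-0.1943, -0.9809)
n_5 = (+0.9571, -0.2898)
n_6 = (+0.4279, +0.9038)
  (0,1): δ = 146.41°  ·
  (0,2): δ = 114.25°  ·
  (0,3): δ = 75.51°  ·
  (0,4): δ = 24.77°  ✓
  (0,5): δ = 59.59°  ·
  (0,6): δ = 141.10°  ·
  (1,2): δ = 147.84°  ·
  (1,3): δ = 109.11°  ·
  (1,4): δ = 58.37°  ·
  (1,5): δ = 25.99°  ✓
  (1,6): δ = 107.50°  ·
  (2,3): δ = 141.27°  ·
  (2,4): δ = 90.53°  ·
  (2,5): δ = 6.17°  ✓
  (2,6): δ = 75.34°  ·
  (3,4): δ = 129.26°  ·
  (3,5): δ = 44.90°  ·
  (3,6): δ = 36.61°  ·
  (4,5): δ = 95.64°  ·
  (4,6): δ = 14.13°  ✓
  (5,6): δ = 98.49°  ·
antipodal pairs: 4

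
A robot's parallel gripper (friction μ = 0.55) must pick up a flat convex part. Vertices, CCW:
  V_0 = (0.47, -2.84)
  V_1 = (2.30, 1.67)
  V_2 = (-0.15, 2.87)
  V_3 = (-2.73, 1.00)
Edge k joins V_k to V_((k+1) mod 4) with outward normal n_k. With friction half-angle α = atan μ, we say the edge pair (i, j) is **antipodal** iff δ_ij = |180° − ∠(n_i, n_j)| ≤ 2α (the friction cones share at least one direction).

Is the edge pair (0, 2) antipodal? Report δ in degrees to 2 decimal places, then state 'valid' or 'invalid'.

α = atan 0.55 = 28.81°;  2α = 57.62°
edge 0: e_0 = (+1.83, +4.51);  n_0 = (+0.9266, -0.3760)
edge 2: e_2 = (-2.58, -1.87);  n_2 = (-0.5869, +0.8097)
∠(n_0, n_2) = 148.02°
δ = |180° − 148.02°| = 31.98°
31.98° ≤ 2α = 57.62°  →  valid

δ = 31.98°, valid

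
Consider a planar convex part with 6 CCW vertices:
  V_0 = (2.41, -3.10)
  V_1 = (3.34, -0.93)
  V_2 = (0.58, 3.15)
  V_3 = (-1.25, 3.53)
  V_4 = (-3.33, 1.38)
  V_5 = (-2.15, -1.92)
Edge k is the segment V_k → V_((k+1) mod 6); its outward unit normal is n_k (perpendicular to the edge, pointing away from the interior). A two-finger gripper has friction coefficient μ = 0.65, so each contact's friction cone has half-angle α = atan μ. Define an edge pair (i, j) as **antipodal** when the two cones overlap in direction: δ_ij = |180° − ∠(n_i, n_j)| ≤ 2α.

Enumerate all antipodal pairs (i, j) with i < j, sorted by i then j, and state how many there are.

count = 7; pairs: (0,3), (0,4), (1,4), (1,5), (2,4), (2,5), (3,5)

α = atan 0.65 = 33.02°;  2α = 66.05°
n_0 = (+0.9191, -0.3939)
n_1 = (+0.8283, +0.5603)
n_2 = (+0.2033, +0.9791)
n_3 = (-0.7187, +0.6953)
n_4 = (-0.9416, -0.3367)
n_5 = (-0.2505, -0.9681)
  (0,1): δ = 122.72°  ·
  (0,2): δ = 78.53°  ·
  (0,3): δ = 20.85°  ✓
  (0,4): δ = 42.87°  ✓
  (0,5): δ = 98.69°  ·
  (1,2): δ = 135.81°  ·
  (1,3): δ = 78.13°  ·
  (1,4): δ = 14.40°  ✓
  (1,5): δ = 41.41°  ✓
  (2,3): δ = 122.32°  ·
  (2,4): δ = 58.59°  ✓
  (2,5): δ = 2.78°  ✓
  (3,4): δ = 116.27°  ·
  (3,5): δ = 60.46°  ✓
  (4,5): δ = 124.18°  ·
antipodal pairs: 7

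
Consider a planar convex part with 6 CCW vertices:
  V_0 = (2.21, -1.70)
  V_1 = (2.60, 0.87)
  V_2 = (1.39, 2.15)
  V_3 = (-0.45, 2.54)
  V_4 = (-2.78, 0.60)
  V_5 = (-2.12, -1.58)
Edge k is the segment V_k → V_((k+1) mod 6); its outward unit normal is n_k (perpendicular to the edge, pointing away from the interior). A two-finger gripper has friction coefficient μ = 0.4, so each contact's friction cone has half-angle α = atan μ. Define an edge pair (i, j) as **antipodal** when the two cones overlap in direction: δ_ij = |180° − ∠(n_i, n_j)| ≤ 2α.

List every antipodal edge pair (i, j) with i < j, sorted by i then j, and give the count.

count = 5; pairs: (0,3), (0,4), (1,4), (2,5), (3,5)

α = atan 0.4 = 21.80°;  2α = 43.60°
n_0 = (+0.9887, -0.1500)
n_1 = (+0.7267, +0.6870)
n_2 = (+0.2074, +0.9783)
n_3 = (-0.6399, +0.7685)
n_4 = (-0.9571, -0.2898)
n_5 = (-0.0277, -0.9996)
  (0,1): δ = 127.98°  ·
  (0,2): δ = 93.34°  ·
  (0,3): δ = 41.59°  ✓
  (0,4): δ = 25.47°  ✓
  (0,5): δ = 97.04°  ·
  (1,2): δ = 145.36°  ·
  (1,3): δ = 93.61°  ·
  (1,4): δ = 26.55°  ✓
  (1,5): δ = 45.02°  ·
  (2,3): δ = 128.25°  ·
  (2,4): δ = 61.19°  ·
  (2,5): δ = 10.38°  ✓
  (3,4): δ = 112.94°  ·
  (3,5): δ = 41.37°  ✓
  (4,5): δ = 108.43°  ·
antipodal pairs: 5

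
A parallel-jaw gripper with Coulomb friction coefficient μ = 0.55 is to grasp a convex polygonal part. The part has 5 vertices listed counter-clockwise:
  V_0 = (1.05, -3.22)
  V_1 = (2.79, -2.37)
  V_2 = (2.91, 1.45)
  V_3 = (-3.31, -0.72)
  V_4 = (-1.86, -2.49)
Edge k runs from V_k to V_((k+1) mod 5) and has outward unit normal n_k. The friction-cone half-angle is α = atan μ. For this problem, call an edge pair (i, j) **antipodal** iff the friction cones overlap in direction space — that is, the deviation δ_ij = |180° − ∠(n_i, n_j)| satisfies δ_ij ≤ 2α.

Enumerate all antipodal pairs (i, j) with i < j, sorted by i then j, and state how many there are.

α = atan 0.55 = 28.81°;  2α = 57.62°
n_0 = (+0.4389, -0.8985)
n_1 = (+0.9995, -0.0314)
n_2 = (-0.3294, +0.9442)
n_3 = (-0.7736, -0.6337)
n_4 = (-0.2433, -0.9699)
  (0,1): δ = 117.84°  ·
  (0,2): δ = 6.80°  ✓
  (0,3): δ = 103.29°  ·
  (0,4): δ = 139.88°  ·
  (1,2): δ = 68.97°  ·
  (1,3): δ = 41.12°  ✓
  (1,4): δ = 77.72°  ·
  (2,3): δ = 69.91°  ·
  (2,4): δ = 33.32°  ✓
  (3,4): δ = 143.41°  ·
antipodal pairs: 3

count = 3; pairs: (0,2), (1,3), (2,4)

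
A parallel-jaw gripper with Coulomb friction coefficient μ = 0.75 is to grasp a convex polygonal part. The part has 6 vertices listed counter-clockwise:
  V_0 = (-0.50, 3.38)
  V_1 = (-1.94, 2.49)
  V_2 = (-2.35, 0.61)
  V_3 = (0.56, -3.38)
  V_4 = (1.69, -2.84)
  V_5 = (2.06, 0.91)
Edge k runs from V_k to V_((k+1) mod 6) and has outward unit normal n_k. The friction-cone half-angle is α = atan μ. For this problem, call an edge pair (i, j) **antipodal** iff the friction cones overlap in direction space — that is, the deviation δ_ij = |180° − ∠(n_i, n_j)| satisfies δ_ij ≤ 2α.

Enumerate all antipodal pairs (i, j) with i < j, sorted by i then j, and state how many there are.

α = atan 0.75 = 36.87°;  2α = 73.74°
n_0 = (-0.5257, +0.8506)
n_1 = (-0.9770, +0.2131)
n_2 = (-0.8079, -0.5893)
n_3 = (+0.4312, -0.9023)
n_4 = (+0.9952, -0.0982)
n_5 = (+0.6943, +0.7196)
  (0,1): δ = 134.02°  ·
  (0,2): δ = 85.61°  ·
  (0,3): δ = 6.18°  ✓
  (0,4): δ = 52.65°  ✓
  (0,5): δ = 104.31°  ·
  (1,2): δ = 131.59°  ·
  (1,3): δ = 52.16°  ✓
  (1,4): δ = 6.67°  ✓
  (1,5): δ = 58.33°  ✓
  (2,3): δ = 100.56°  ·
  (2,4): δ = 41.74°  ✓
  (2,5): δ = 9.92°  ✓
  (3,4): δ = 121.18°  ·
  (3,5): δ = 69.52°  ✓
  (4,5): δ = 128.34°  ·
antipodal pairs: 8

count = 8; pairs: (0,3), (0,4), (1,3), (1,4), (1,5), (2,4), (2,5), (3,5)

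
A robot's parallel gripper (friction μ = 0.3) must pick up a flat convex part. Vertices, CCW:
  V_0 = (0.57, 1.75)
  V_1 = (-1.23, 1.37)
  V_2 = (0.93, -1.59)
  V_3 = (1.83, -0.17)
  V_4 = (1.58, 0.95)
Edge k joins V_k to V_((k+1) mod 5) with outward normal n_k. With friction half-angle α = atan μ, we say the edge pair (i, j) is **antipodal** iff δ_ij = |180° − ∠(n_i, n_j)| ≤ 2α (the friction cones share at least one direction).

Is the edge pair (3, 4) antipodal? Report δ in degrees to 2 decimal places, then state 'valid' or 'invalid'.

α = atan 0.3 = 16.70°;  2α = 33.40°
edge 3: e_3 = (-0.25, +1.12);  n_3 = (+0.9760, +0.2179)
edge 4: e_4 = (-1.01, +0.80);  n_4 = (+0.6209, +0.7839)
∠(n_3, n_4) = 39.04°
δ = |180° − 39.04°| = 140.96°
140.96° > 2α = 33.40°  →  invalid

δ = 140.96°, invalid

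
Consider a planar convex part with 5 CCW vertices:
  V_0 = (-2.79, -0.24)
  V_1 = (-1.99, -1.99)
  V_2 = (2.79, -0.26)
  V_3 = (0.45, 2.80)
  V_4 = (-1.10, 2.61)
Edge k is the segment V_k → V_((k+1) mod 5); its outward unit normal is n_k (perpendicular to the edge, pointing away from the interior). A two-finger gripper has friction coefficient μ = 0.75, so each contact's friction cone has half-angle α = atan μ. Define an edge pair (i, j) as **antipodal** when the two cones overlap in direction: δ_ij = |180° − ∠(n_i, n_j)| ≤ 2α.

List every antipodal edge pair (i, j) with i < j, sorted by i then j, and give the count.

α = atan 0.75 = 36.87°;  2α = 73.74°
n_0 = (-0.9095, -0.4158)
n_1 = (+0.3403, -0.9403)
n_2 = (+0.7944, +0.6075)
n_3 = (-0.1217, +0.9926)
n_4 = (-0.8601, +0.5101)
  (0,1): δ = 94.67°  ·
  (0,2): δ = 12.84°  ✓
  (0,3): δ = 72.42°  ✓
  (0,4): δ = 124.77°  ·
  (1,2): δ = 72.49°  ✓
  (1,3): δ = 12.91°  ✓
  (1,4): δ = 39.44°  ✓
  (2,3): δ = 120.42°  ·
  (2,4): δ = 68.07°  ✓
  (3,4): δ = 127.66°  ·
antipodal pairs: 6

count = 6; pairs: (0,2), (0,3), (1,2), (1,3), (1,4), (2,4)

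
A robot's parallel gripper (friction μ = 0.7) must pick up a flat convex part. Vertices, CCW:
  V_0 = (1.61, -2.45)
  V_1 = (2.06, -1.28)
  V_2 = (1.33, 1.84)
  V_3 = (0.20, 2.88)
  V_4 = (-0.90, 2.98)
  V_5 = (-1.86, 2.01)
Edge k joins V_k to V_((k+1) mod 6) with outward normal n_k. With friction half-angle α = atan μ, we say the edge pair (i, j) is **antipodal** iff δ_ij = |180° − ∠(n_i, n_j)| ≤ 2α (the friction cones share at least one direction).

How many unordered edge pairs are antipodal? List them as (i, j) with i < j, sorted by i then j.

count = 6; pairs: (0,4), (0,5), (1,4), (1,5), (2,5), (3,5)

α = atan 0.7 = 34.99°;  2α = 69.98°
n_0 = (+0.9333, -0.3590)
n_1 = (+0.9737, +0.2278)
n_2 = (+0.6772, +0.7358)
n_3 = (+0.0905, +0.9959)
n_4 = (-0.7108, +0.7034)
n_5 = (-0.7893, -0.6141)
  (0,1): δ = 145.79°  ·
  (0,2): δ = 111.59°  ·
  (0,3): δ = 74.16°  ·
  (0,4): δ = 23.67°  ✓
  (0,5): δ = 58.92°  ✓
  (1,2): δ = 145.79°  ·
  (1,3): δ = 108.36°  ·
  (1,4): δ = 57.87°  ✓
  (1,5): δ = 24.72°  ✓
  (2,3): δ = 142.57°  ·
  (2,4): δ = 92.08°  ·
  (2,5): δ = 9.49°  ✓
  (3,4): δ = 129.51°  ·
  (3,5): δ = 46.92°  ✓
  (4,5): δ = 97.41°  ·
antipodal pairs: 6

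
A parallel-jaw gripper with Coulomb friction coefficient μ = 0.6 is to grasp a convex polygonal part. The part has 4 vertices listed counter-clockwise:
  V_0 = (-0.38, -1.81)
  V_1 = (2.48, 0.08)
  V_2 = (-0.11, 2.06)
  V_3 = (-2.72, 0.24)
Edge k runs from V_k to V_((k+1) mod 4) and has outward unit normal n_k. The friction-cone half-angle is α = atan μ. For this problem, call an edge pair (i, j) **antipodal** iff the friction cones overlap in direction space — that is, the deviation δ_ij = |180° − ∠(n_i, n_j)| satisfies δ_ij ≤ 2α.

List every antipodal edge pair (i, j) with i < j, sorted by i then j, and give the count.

count = 2; pairs: (0,2), (1,3)

α = atan 0.6 = 30.96°;  2α = 61.93°
n_0 = (+0.5513, -0.8343)
n_1 = (+0.6073, +0.7944)
n_2 = (-0.5720, +0.8203)
n_3 = (-0.6590, -0.7522)
  (0,1): δ = 70.86°  ·
  (0,2): δ = 1.43°  ✓
  (0,3): δ = 105.32°  ·
  (1,2): δ = 107.71°  ·
  (1,3): δ = 3.82°  ✓
  (2,3): δ = 76.11°  ·
antipodal pairs: 2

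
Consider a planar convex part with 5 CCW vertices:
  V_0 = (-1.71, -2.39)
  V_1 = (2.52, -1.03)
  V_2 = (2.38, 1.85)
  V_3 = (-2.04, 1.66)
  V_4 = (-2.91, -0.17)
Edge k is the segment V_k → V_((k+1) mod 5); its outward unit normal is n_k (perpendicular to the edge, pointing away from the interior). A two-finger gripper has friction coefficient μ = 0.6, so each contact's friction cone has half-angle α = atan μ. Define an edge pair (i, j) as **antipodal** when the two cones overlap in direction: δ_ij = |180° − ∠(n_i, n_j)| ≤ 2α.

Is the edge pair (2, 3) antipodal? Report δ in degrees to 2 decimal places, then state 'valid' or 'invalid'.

α = atan 0.6 = 30.96°;  2α = 61.93°
edge 2: e_2 = (-4.42, -0.19);  n_2 = (-0.0429, +0.9991)
edge 3: e_3 = (-0.87, -1.83);  n_3 = (-0.9031, +0.4294)
∠(n_2, n_3) = 62.11°
δ = |180° − 62.11°| = 117.89°
117.89° > 2α = 61.93°  →  invalid

δ = 117.89°, invalid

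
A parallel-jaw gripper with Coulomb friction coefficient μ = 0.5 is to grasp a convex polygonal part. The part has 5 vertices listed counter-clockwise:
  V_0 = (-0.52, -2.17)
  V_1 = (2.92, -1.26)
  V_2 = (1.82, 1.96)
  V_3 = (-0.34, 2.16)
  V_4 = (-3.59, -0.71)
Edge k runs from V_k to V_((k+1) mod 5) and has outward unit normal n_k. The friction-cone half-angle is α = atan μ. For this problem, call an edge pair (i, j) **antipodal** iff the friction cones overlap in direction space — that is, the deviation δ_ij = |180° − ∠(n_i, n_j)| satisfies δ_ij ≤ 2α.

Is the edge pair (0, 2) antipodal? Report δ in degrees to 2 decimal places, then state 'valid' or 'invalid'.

δ = 20.11°, valid

α = atan 0.5 = 26.57°;  2α = 53.13°
edge 0: e_0 = (+3.44, +0.91);  n_0 = (+0.2557, -0.9667)
edge 2: e_2 = (-2.16, +0.20);  n_2 = (+0.0922, +0.9957)
∠(n_0, n_2) = 159.89°
δ = |180° − 159.89°| = 20.11°
20.11° ≤ 2α = 53.13°  →  valid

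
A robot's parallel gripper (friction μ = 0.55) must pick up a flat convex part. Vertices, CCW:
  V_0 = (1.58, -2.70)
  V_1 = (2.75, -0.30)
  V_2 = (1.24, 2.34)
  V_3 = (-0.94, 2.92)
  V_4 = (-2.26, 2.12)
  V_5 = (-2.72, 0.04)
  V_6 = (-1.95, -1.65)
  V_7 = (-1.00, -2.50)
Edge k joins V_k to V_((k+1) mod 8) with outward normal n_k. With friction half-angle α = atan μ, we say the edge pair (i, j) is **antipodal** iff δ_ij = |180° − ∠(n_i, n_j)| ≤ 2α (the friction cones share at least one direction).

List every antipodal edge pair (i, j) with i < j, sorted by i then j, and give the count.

count = 11; pairs: (0,3), (0,4), (0,5), (1,4), (1,5), (1,6), (1,7), (2,5), (2,6), (2,7), (3,7)

α = atan 0.55 = 28.81°;  2α = 57.62°
n_0 = (+0.8989, -0.4382)
n_1 = (+0.8680, +0.4965)
n_2 = (+0.2571, +0.9664)
n_3 = (-0.5183, +0.8552)
n_4 = (-0.9764, +0.2159)
n_5 = (-0.9100, -0.4146)
n_6 = (-0.6668, -0.7452)
n_7 = (-0.0773, -0.9970)
  (0,1): δ = 124.24°  ·
  (0,2): δ = 78.91°  ·
  (0,3): δ = 32.79°  ✓
  (0,4): δ = 13.52°  ✓
  (0,5): δ = 50.48°  ✓
  (0,6): δ = 74.17°  ·
  (0,7): δ = 111.56°  ·
  (1,2): δ = 134.67°  ·
  (1,3): δ = 88.55°  ·
  (1,4): δ = 42.24°  ✓
  (1,5): δ = 5.27°  ✓
  (1,6): δ = 18.41°  ✓
  (1,7): δ = 55.80°  ✓
  (2,3): δ = 133.88°  ·
  (2,4): δ = 87.57°  ·
  (2,5): δ = 50.61°  ✓
  (2,6): δ = 26.92°  ✓
  (2,7): δ = 10.47°  ✓
  (3,4): δ = 133.69°  ·
  (3,5): δ = 96.72°  ·
  (3,6): δ = 73.04°  ·
  (3,7): δ = 35.65°  ✓
  (4,5): δ = 143.03°  ·
  (4,6): δ = 119.35°  ·
  (4,7): δ = 81.96°  ·
  (5,6): δ = 156.32°  ·
  (5,7): δ = 118.93°  ·
  (6,7): δ = 142.61°  ·
antipodal pairs: 11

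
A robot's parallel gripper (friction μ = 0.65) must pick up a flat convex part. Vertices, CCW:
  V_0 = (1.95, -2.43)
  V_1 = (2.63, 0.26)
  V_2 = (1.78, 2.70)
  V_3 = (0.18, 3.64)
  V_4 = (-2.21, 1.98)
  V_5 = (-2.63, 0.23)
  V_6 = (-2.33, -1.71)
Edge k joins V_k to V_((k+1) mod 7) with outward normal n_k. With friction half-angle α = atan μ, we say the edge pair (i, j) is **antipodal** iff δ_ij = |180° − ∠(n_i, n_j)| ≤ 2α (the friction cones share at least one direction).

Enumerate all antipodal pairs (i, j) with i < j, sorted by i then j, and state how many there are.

count = 9; pairs: (0,3), (0,4), (0,5), (1,4), (1,5), (1,6), (2,5), (2,6), (3,6)

α = atan 0.65 = 33.02°;  2α = 66.05°
n_0 = (+0.9695, -0.2451)
n_1 = (+0.9443, +0.3290)
n_2 = (+0.5065, +0.8622)
n_3 = (-0.5705, +0.8213)
n_4 = (-0.9724, +0.2334)
n_5 = (-0.9883, -0.1528)
n_6 = (-0.1659, -0.9861)
  (0,1): δ = 146.61°  ·
  (0,2): δ = 106.25°  ·
  (0,3): δ = 41.03°  ✓
  (0,4): δ = 0.69°  ✓
  (0,5): δ = 22.98°  ✓
  (0,6): δ = 94.64°  ·
  (1,2): δ = 139.64°  ·
  (1,3): δ = 74.42°  ·
  (1,4): δ = 32.70°  ✓
  (1,5): δ = 10.42°  ✓
  (1,6): δ = 61.24°  ✓
  (2,3): δ = 114.78°  ·
  (2,4): δ = 73.06°  ·
  (2,5): δ = 50.78°  ✓
  (2,6): δ = 20.89°  ✓
  (3,4): δ = 138.28°  ·
  (3,5): δ = 115.99°  ·
  (3,6): δ = 44.33°  ✓
  (4,5): δ = 157.71°  ·
  (4,6): δ = 86.05°  ·
  (5,6): δ = 108.34°  ·
antipodal pairs: 9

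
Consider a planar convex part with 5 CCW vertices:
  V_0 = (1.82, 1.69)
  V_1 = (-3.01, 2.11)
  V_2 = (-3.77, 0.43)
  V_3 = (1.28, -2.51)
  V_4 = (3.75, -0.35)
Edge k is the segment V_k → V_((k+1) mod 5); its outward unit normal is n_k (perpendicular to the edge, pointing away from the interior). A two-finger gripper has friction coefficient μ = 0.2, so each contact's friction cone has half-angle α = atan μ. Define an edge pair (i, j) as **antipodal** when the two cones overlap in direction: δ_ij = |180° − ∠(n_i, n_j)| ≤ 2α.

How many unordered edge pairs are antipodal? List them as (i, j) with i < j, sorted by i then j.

count = 1; pairs: (2,4)

α = atan 0.2 = 11.31°;  2α = 22.62°
n_0 = (+0.0866, +0.9962)
n_1 = (-0.9111, +0.4122)
n_2 = (-0.5031, -0.8642)
n_3 = (+0.6583, -0.7528)
n_4 = (+0.7264, +0.6873)
  (0,1): δ = 109.37°  ·
  (0,2): δ = 25.24°  ·
  (0,3): δ = 46.14°  ·
  (0,4): δ = 138.38°  ·
  (1,2): δ = 95.87°  ·
  (1,3): δ = 24.49°  ·
  (1,4): δ = 67.75°  ·
  (2,3): δ = 108.62°  ·
  (2,4): δ = 16.38°  ✓
  (3,4): δ = 87.76°  ·
antipodal pairs: 1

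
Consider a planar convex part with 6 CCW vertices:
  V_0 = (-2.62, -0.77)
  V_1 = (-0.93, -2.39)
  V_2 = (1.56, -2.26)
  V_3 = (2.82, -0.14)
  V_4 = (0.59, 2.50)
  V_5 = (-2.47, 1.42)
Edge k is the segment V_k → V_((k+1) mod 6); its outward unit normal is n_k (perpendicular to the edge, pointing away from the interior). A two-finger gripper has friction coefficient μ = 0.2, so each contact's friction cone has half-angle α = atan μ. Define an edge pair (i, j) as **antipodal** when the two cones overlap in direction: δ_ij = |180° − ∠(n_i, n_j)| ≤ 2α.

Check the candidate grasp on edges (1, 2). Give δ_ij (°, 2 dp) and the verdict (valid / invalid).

δ = 123.71°, invalid

α = atan 0.2 = 11.31°;  2α = 22.62°
edge 1: e_1 = (+2.49, +0.13);  n_1 = (+0.0521, -0.9986)
edge 2: e_2 = (+1.26, +2.12);  n_2 = (+0.8596, -0.5109)
∠(n_1, n_2) = 56.29°
δ = |180° − 56.29°| = 123.71°
123.71° > 2α = 22.62°  →  invalid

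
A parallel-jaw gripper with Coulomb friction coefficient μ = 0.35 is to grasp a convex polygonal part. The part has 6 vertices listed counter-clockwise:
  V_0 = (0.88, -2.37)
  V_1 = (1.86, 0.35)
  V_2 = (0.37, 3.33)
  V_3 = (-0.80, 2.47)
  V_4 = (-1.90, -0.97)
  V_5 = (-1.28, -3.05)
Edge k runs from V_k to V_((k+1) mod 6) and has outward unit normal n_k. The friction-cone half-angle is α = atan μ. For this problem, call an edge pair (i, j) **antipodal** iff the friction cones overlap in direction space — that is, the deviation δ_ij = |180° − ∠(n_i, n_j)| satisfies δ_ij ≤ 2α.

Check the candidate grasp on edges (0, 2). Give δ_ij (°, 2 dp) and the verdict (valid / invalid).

α = atan 0.35 = 19.29°;  2α = 38.58°
edge 0: e_0 = (+0.98, +2.72);  n_0 = (+0.9408, -0.3390)
edge 2: e_2 = (-1.17, -0.86);  n_2 = (-0.5923, +0.8057)
∠(n_0, n_2) = 146.13°
δ = |180° − 146.13°| = 33.87°
33.87° ≤ 2α = 38.58°  →  valid

δ = 33.87°, valid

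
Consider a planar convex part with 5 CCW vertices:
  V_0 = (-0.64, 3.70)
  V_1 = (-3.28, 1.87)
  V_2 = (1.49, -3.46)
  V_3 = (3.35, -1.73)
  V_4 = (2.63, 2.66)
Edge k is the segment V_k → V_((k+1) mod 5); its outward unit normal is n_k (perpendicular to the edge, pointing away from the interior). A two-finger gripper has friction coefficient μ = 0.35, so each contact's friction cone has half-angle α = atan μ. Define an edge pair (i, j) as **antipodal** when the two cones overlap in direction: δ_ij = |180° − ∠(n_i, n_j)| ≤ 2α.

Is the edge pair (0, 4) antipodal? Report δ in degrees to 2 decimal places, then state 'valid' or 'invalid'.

δ = 127.63°, invalid

α = atan 0.35 = 19.29°;  2α = 38.58°
edge 0: e_0 = (-2.64, -1.83);  n_0 = (-0.5697, +0.8219)
edge 4: e_4 = (-3.27, +1.04);  n_4 = (+0.3031, +0.9530)
∠(n_0, n_4) = 52.37°
δ = |180° − 52.37°| = 127.63°
127.63° > 2α = 38.58°  →  invalid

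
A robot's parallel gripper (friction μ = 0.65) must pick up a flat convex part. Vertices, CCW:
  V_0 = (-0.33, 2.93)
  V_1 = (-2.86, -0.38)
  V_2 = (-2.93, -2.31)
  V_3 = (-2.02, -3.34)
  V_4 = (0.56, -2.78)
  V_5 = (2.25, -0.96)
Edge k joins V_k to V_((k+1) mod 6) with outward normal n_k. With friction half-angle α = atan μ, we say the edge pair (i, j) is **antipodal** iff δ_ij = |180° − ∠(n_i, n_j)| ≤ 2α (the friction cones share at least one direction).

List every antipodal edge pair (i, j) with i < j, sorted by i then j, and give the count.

α = atan 0.65 = 33.02°;  2α = 66.05°
n_0 = (-0.7945, +0.6073)
n_1 = (-0.9993, +0.0362)
n_2 = (-0.7494, -0.6621)
n_3 = (+0.2121, -0.9772)
n_4 = (+0.7328, -0.6805)
n_5 = (+0.8334, +0.5527)
  (0,1): δ = 144.68°  ·
  (0,2): δ = 101.15°  ·
  (0,3): δ = 40.36°  ✓
  (0,4): δ = 5.49°  ✓
  (0,5): δ = 70.95°  ·
  (1,2): δ = 136.46°  ·
  (1,3): δ = 75.68°  ·
  (1,4): δ = 40.80°  ✓
  (1,5): δ = 35.63°  ✓
  (2,3): δ = 119.21°  ·
  (2,4): δ = 84.34°  ·
  (2,5): δ = 7.91°  ✓
  (3,4): δ = 145.13°  ·
  (3,5): δ = 68.69°  ·
  (4,5): δ = 103.57°  ·
antipodal pairs: 5

count = 5; pairs: (0,3), (0,4), (1,4), (1,5), (2,5)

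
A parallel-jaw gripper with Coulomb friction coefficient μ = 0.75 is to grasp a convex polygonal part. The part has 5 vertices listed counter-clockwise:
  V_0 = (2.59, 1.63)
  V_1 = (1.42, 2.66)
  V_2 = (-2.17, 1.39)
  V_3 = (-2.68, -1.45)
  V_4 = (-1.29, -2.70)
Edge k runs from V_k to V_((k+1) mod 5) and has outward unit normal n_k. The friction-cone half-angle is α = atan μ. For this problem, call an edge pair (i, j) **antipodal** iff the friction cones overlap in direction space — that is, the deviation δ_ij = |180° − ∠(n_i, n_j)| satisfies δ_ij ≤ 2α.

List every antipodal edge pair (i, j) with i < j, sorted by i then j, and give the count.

α = atan 0.75 = 36.87°;  2α = 73.74°
n_0 = (+0.6608, +0.7506)
n_1 = (-0.3335, +0.9427)
n_2 = (-0.9843, +0.1768)
n_3 = (-0.6687, -0.7436)
n_4 = (+0.7447, -0.6673)
  (0,1): δ = 119.16°  ·
  (0,2): δ = 58.82°  ✓
  (0,3): δ = 0.61°  ✓
  (0,4): δ = 89.50°  ·
  (1,2): δ = 119.66°  ·
  (1,3): δ = 61.45°  ✓
  (1,4): δ = 28.66°  ✓
  (2,3): δ = 121.78°  ·
  (2,4): δ = 31.68°  ✓
  (3,4): δ = 89.90°  ·
antipodal pairs: 5

count = 5; pairs: (0,2), (0,3), (1,3), (1,4), (2,4)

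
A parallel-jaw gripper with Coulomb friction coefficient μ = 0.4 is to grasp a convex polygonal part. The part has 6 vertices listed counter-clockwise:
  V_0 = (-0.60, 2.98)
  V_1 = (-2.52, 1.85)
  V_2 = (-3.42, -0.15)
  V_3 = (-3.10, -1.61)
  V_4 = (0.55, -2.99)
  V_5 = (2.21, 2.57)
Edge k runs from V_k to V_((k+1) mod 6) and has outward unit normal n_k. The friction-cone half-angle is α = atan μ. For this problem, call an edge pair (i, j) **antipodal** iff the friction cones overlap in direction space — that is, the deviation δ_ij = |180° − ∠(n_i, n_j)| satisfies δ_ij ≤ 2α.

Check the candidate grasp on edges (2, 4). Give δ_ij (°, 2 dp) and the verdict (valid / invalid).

α = atan 0.4 = 21.80°;  2α = 43.60°
edge 2: e_2 = (+0.32, -1.46);  n_2 = (-0.9768, -0.2141)
edge 4: e_4 = (+1.66, +5.56);  n_4 = (+0.9582, -0.2861)
∠(n_2, n_4) = 151.01°
δ = |180° − 151.01°| = 28.99°
28.99° ≤ 2α = 43.60°  →  valid

δ = 28.99°, valid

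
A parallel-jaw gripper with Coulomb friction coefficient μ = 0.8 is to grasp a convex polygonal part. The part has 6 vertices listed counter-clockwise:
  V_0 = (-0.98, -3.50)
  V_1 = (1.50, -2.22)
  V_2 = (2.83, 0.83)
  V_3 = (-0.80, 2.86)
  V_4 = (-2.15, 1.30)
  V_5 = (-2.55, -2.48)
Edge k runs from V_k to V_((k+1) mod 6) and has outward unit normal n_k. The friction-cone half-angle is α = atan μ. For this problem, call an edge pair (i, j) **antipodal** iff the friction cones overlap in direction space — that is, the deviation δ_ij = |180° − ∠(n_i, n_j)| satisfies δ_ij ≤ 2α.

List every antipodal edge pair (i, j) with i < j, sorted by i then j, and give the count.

count = 7; pairs: (0,2), (0,3), (0,4), (1,3), (1,4), (2,4), (2,5)

α = atan 0.8 = 38.66°;  2α = 77.32°
n_0 = (+0.4586, -0.8886)
n_1 = (+0.9166, -0.3997)
n_2 = (+0.4881, +0.8728)
n_3 = (-0.7562, +0.6544)
n_4 = (-0.9944, +0.1052)
n_5 = (-0.5448, -0.8386)
  (0,1): δ = 140.86°  ·
  (0,2): δ = 56.51°  ✓
  (0,3): δ = 21.83°  ✓
  (0,4): δ = 56.66°  ✓
  (0,5): δ = 119.69°  ·
  (1,2): δ = 95.65°  ·
  (1,3): δ = 17.31°  ✓
  (1,4): δ = 17.52°  ✓
  (1,5): δ = 80.55°  ·
  (2,3): δ = 101.66°  ·
  (2,4): δ = 66.83°  ✓
  (2,5): δ = 3.80°  ✓
  (3,4): δ = 145.17°  ·
  (3,5): δ = 82.14°  ·
  (4,5): δ = 116.97°  ·
antipodal pairs: 7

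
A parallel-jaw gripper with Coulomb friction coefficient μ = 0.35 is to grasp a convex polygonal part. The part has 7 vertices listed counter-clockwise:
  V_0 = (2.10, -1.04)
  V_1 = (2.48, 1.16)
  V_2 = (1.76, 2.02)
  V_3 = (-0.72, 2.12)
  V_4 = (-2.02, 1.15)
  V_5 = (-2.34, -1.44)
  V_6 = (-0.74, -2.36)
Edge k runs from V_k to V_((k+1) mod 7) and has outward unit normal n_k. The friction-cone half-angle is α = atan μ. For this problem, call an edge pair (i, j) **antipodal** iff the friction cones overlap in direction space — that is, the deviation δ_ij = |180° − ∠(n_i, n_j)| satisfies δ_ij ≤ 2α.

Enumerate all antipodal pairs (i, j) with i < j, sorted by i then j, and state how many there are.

α = atan 0.35 = 19.29°;  2α = 38.58°
n_0 = (+0.9854, -0.1702)
n_1 = (+0.7668, +0.6419)
n_2 = (+0.0403, +0.9992)
n_3 = (-0.5980, +0.8015)
n_4 = (-0.9925, +0.1226)
n_5 = (-0.4985, -0.8669)
n_6 = (+0.4215, -0.9068)
  (0,1): δ = 130.26°  ·
  (0,2): δ = 82.51°  ·
  (0,3): δ = 43.47°  ·
  (0,4): δ = 2.76°  ✓
  (0,5): δ = 69.90°  ·
  (0,6): δ = 124.73°  ·
  (1,2): δ = 132.25°  ·
  (1,3): δ = 93.21°  ·
  (1,4): δ = 46.98°  ·
  (1,5): δ = 20.16°  ✓
  (1,6): δ = 74.99°  ·
  (2,3): δ = 140.96°  ·
  (2,4): δ = 94.73°  ·
  (2,5): δ = 27.59°  ✓
  (2,6): δ = 27.24°  ✓
  (3,4): δ = 133.77°  ·
  (3,5): δ = 66.63°  ·
  (3,6): δ = 11.80°  ✓
  (4,5): δ = 112.86°  ·
  (4,6): δ = 58.03°  ·
  (5,6): δ = 125.17°  ·
antipodal pairs: 5

count = 5; pairs: (0,4), (1,5), (2,5), (2,6), (3,6)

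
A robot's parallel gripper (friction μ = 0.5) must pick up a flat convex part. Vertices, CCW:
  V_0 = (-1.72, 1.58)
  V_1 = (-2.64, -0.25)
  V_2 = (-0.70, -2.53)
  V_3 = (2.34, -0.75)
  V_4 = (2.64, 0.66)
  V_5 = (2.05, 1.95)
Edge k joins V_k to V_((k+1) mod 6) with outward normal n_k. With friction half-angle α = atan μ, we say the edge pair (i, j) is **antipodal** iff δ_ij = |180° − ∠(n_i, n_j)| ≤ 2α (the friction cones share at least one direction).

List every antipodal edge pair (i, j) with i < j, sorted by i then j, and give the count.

count = 6; pairs: (0,2), (0,3), (0,4), (1,3), (1,4), (2,5)

α = atan 0.5 = 26.57°;  2α = 53.13°
n_0 = (-0.8934, +0.4492)
n_1 = (-0.7616, -0.6480)
n_2 = (+0.5053, -0.8630)
n_3 = (+0.9781, -0.2081)
n_4 = (+0.9094, +0.4159)
n_5 = (-0.0977, +0.9952)
  (0,1): δ = 112.92°  ·
  (0,2): δ = 32.96°  ✓
  (0,3): δ = 14.68°  ✓
  (0,4): δ = 51.27°  ✓
  (0,5): δ = 122.30°  ·
  (1,2): δ = 100.04°  ·
  (1,3): δ = 52.41°  ✓
  (1,4): δ = 15.82°  ✓
  (1,5): δ = 55.21°  ·
  (2,3): δ = 132.36°  ·
  (2,4): δ = 95.77°  ·
  (2,5): δ = 24.74°  ✓
  (3,4): δ = 143.41°  ·
  (3,5): δ = 72.38°  ·
  (4,5): δ = 108.97°  ·
antipodal pairs: 6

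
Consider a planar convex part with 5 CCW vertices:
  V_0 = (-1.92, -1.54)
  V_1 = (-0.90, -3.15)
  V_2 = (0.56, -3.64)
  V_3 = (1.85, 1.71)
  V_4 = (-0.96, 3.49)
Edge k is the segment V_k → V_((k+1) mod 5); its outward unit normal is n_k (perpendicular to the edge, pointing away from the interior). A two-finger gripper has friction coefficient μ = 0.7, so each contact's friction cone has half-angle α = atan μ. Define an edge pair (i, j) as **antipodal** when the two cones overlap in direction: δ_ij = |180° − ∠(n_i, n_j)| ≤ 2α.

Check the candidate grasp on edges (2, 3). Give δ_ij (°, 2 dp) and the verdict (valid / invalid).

δ = 108.80°, invalid

α = atan 0.7 = 34.99°;  2α = 69.98°
edge 2: e_2 = (+1.29, +5.35);  n_2 = (+0.9721, -0.2344)
edge 3: e_3 = (-2.81, +1.78);  n_3 = (+0.5351, +0.8448)
∠(n_2, n_3) = 71.20°
δ = |180° − 71.20°| = 108.80°
108.80° > 2α = 69.98°  →  invalid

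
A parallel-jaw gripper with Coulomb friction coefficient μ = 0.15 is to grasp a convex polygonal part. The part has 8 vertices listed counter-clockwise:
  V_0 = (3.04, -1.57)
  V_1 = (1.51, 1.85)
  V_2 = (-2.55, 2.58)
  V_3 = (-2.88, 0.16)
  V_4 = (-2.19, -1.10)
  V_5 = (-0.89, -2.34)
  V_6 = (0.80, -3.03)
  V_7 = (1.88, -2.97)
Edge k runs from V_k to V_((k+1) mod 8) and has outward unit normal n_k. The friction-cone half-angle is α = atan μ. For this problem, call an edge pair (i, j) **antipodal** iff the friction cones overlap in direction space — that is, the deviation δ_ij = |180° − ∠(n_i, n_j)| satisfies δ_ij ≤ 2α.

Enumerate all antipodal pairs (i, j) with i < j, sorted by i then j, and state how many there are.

count = 3; pairs: (0,3), (1,5), (1,6)

α = atan 0.15 = 8.53°;  2α = 17.06°
n_0 = (+0.9128, +0.4084)
n_1 = (+0.1770, +0.9842)
n_2 = (-0.9908, +0.1351)
n_3 = (-0.8771, -0.4803)
n_4 = (-0.6902, -0.7236)
n_5 = (-0.3780, -0.9258)
n_6 = (+0.0555, -0.9985)
n_7 = (+0.7700, -0.6380)
  (0,1): δ = 124.30°  ·
  (0,2): δ = 31.87°  ·
  (0,3): δ = 4.60°  ✓
  (0,4): δ = 22.25°  ·
  (0,5): δ = 43.69°  ·
  (0,6): δ = 69.08°  ·
  (0,7): δ = 116.25°  ·
  (1,2): δ = 87.57°  ·
  (1,3): δ = 51.10°  ·
  (1,4): δ = 33.45°  ·
  (1,5): δ = 12.02°  ✓
  (1,6): δ = 13.37°  ✓
  (1,7): δ = 60.55°  ·
  (2,3): δ = 143.53°  ·
  (2,4): δ = 125.88°  ·
  (2,5): δ = 104.44°  ·
  (2,6): δ = 79.06°  ·
  (2,7): δ = 31.88°  ·
  (3,4): δ = 162.35°  ·
  (3,5): δ = 140.92°  ·
  (3,6): δ = 115.53°  ·
  (3,7): δ = 68.35°  ·
  (4,5): δ = 158.56°  ·
  (4,6): δ = 133.17°  ·
  (4,7): δ = 86.00°  ·
  (5,6): δ = 154.61°  ·
  (5,7): δ = 107.43°  ·
  (6,7): δ = 132.82°  ·
antipodal pairs: 3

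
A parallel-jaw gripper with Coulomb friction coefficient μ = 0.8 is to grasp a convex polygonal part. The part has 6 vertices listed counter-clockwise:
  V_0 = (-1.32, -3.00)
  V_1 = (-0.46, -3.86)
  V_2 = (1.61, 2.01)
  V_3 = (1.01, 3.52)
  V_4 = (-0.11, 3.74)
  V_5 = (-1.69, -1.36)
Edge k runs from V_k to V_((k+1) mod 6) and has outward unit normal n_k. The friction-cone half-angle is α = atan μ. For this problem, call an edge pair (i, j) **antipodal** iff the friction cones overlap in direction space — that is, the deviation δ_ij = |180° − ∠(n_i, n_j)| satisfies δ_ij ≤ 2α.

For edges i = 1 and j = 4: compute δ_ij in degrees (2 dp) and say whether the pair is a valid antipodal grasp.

α = atan 0.8 = 38.66°;  2α = 77.32°
edge 1: e_1 = (+2.07, +5.87);  n_1 = (+0.9431, -0.3326)
edge 4: e_4 = (-1.58, -5.10);  n_4 = (-0.9552, +0.2959)
∠(n_1, n_4) = 177.79°
δ = |180° − 177.79°| = 2.21°
2.21° ≤ 2α = 77.32°  →  valid

δ = 2.21°, valid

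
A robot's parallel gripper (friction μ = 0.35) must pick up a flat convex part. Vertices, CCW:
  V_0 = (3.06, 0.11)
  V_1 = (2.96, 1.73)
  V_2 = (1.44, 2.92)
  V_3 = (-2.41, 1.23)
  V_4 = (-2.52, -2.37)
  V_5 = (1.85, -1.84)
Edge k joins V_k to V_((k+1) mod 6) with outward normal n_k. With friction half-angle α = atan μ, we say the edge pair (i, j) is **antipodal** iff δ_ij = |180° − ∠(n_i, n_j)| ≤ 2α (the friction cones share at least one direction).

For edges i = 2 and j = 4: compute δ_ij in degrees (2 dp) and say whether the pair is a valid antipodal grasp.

α = atan 0.35 = 19.29°;  2α = 38.58°
edge 2: e_2 = (-3.85, -1.69);  n_2 = (-0.4019, +0.9157)
edge 4: e_4 = (+4.37, +0.53);  n_4 = (+0.1204, -0.9927)
∠(n_2, n_4) = 163.22°
δ = |180° − 163.22°| = 16.78°
16.78° ≤ 2α = 38.58°  →  valid

δ = 16.78°, valid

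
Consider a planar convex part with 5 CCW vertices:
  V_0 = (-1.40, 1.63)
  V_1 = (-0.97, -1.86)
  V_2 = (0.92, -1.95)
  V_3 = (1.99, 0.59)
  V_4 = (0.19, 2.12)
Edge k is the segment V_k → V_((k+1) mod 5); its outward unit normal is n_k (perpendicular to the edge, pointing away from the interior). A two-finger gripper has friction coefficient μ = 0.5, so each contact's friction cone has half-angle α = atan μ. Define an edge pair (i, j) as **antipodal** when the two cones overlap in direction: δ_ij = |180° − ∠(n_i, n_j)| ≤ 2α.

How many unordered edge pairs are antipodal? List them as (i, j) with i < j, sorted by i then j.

count = 5; pairs: (0,2), (0,3), (1,3), (1,4), (2,4)

α = atan 0.5 = 26.57°;  2α = 53.13°
n_0 = (-0.9925, -0.1223)
n_1 = (-0.0476, -0.9989)
n_2 = (+0.9216, -0.3882)
n_3 = (+0.6476, +0.7619)
n_4 = (-0.2945, +0.9556)
  (0,1): δ = 99.75°  ·
  (0,2): δ = 29.87°  ✓
  (0,3): δ = 42.61°  ✓
  (0,4): δ = 100.10°  ·
  (1,2): δ = 110.12°  ·
  (1,3): δ = 37.64°  ✓
  (1,4): δ = 19.85°  ✓
  (2,3): δ = 107.52°  ·
  (2,4): δ = 50.03°  ✓
  (3,4): δ = 122.51°  ·
antipodal pairs: 5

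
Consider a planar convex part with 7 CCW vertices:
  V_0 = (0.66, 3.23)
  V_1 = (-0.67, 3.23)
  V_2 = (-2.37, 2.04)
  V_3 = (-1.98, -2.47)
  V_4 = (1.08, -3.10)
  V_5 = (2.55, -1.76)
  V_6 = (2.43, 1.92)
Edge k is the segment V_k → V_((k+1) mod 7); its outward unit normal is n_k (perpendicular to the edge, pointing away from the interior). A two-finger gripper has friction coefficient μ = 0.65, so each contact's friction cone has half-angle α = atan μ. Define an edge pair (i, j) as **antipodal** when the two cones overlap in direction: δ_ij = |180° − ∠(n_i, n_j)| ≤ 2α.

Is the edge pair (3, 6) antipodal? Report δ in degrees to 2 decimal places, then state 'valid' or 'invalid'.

α = atan 0.65 = 33.02°;  2α = 66.05°
edge 3: e_3 = (+3.06, -0.63);  n_3 = (-0.2017, -0.9795)
edge 6: e_6 = (-1.77, +1.31);  n_6 = (+0.5949, +0.8038)
∠(n_3, n_6) = 155.13°
δ = |180° − 155.13°| = 24.87°
24.87° ≤ 2α = 66.05°  →  valid

δ = 24.87°, valid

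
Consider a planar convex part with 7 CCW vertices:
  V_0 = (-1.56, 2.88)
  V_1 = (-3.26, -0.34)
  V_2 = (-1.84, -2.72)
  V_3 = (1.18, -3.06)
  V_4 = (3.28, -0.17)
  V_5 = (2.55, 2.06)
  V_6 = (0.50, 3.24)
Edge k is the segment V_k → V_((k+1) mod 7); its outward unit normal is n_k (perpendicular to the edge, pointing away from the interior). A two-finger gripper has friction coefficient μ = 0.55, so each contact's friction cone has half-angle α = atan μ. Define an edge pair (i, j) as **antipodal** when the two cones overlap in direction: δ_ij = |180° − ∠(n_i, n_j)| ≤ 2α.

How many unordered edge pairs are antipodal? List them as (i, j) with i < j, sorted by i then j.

count = 7; pairs: (0,3), (0,4), (1,4), (1,5), (2,5), (2,6), (3,6)

α = atan 0.55 = 28.81°;  2α = 57.62°
n_0 = (-0.8843, +0.4669)
n_1 = (-0.8588, -0.5124)
n_2 = (-0.1119, -0.9937)
n_3 = (+0.8090, -0.5878)
n_4 = (+0.9504, +0.3111)
n_5 = (+0.4989, +0.8667)
n_6 = (-0.1721, +0.9851)
  (0,1): δ = 121.35°  ·
  (0,2): δ = 68.59°  ·
  (0,3): δ = 8.17°  ✓
  (0,4): δ = 45.96°  ✓
  (0,5): δ = 87.91°  ·
  (0,6): δ = 127.74°  ·
  (1,2): δ = 127.25°  ·
  (1,3): δ = 66.83°  ·
  (1,4): δ = 12.70°  ✓
  (1,5): δ = 29.25°  ✓
  (1,6): δ = 69.09°  ·
  (2,3): δ = 119.58°  ·
  (2,4): δ = 65.45°  ·
  (2,5): δ = 23.50°  ✓
  (2,6): δ = 16.34°  ✓
  (3,4): δ = 125.87°  ·
  (3,5): δ = 83.92°  ·
  (3,6): δ = 44.08°  ✓
  (4,5): δ = 138.05°  ·
  (4,6): δ = 98.21°  ·
  (5,6): δ = 140.16°  ·
antipodal pairs: 7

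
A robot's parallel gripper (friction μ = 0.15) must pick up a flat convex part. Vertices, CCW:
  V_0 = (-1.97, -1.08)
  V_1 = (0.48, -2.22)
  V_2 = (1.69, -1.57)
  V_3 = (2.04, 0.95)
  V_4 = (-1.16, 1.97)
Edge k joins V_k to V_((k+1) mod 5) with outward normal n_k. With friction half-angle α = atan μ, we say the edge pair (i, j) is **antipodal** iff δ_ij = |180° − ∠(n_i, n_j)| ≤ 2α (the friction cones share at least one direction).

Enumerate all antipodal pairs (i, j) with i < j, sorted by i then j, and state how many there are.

count = 2; pairs: (0,3), (2,4)

α = atan 0.15 = 8.53°;  2α = 17.06°
n_0 = (-0.4219, -0.9067)
n_1 = (+0.4732, -0.8809)
n_2 = (+0.9905, -0.1376)
n_3 = (+0.3037, +0.9528)
n_4 = (-0.9665, +0.2567)
  (0,1): δ = 126.80°  ·
  (0,2): δ = 72.95°  ·
  (0,3): δ = 7.27°  ✓
  (0,4): δ = 100.08°  ·
  (1,2): δ = 126.15°  ·
  (1,3): δ = 45.92°  ·
  (1,4): δ = 46.88°  ·
  (2,3): δ = 99.77°  ·
  (2,4): δ = 6.97°  ✓
  (3,4): δ = 87.19°  ·
antipodal pairs: 2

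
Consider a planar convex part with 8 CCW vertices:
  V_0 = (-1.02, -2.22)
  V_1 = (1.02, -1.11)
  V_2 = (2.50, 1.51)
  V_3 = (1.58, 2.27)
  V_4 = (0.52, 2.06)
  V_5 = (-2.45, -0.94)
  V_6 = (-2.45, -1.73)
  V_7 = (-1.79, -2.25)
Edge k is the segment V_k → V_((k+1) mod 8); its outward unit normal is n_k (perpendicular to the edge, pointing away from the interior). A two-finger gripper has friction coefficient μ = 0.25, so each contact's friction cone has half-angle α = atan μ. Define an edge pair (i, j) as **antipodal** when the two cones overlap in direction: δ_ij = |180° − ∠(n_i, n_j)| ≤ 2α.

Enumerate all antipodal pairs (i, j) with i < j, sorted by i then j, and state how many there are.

count = 5; pairs: (0,3), (0,4), (1,4), (2,6), (3,7)

α = atan 0.25 = 14.04°;  2α = 28.07°
n_0 = (+0.4779, -0.8784)
n_1 = (+0.8707, -0.4918)
n_2 = (+0.6369, +0.7710)
n_3 = (-0.1943, +0.9809)
n_4 = (-0.7107, +0.7035)
n_5 = (-1.0000, -0.0000)
n_6 = (-0.6189, -0.7855)
n_7 = (+0.0389, -0.9992)
  (0,1): δ = 148.01°  ·
  (0,2): δ = 68.11°  ·
  (0,3): δ = 17.35°  ✓
  (0,4): δ = 16.74°  ✓
  (0,5): δ = 61.45°  ·
  (0,6): δ = 113.21°  ·
  (0,7): δ = 153.68°  ·
  (1,2): δ = 100.10°  ·
  (1,3): δ = 49.33°  ·
  (1,4): δ = 15.25°  ✓
  (1,5): δ = 29.46°  ·
  (1,6): δ = 81.23°  ·
  (1,7): δ = 121.69°  ·
  (2,3): δ = 129.23°  ·
  (2,4): δ = 95.15°  ·
  (2,5): δ = 50.44°  ·
  (2,6): δ = 1.33°  ✓
  (2,7): δ = 41.79°  ·
  (3,4): δ = 145.92°  ·
  (3,5): δ = 101.21°  ·
  (3,6): δ = 49.44°  ·
  (3,7): δ = 8.97°  ✓
  (4,5): δ = 135.29°  ·
  (4,6): δ = 83.52°  ·
  (4,7): δ = 43.06°  ·
  (5,6): δ = 128.23°  ·
  (5,7): δ = 87.77°  ·
  (6,7): δ = 139.54°  ·
antipodal pairs: 5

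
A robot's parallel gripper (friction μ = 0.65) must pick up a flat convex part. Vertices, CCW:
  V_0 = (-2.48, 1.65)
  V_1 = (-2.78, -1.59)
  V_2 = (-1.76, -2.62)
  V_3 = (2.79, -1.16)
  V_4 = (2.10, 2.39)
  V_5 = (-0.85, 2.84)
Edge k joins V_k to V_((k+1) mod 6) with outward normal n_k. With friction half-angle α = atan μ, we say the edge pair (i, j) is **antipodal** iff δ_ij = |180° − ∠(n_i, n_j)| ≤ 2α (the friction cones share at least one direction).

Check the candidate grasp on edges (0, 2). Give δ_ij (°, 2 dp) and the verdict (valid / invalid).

α = atan 0.65 = 33.02°;  2α = 66.05°
edge 0: e_0 = (-0.30, -3.24);  n_0 = (-0.9957, +0.0922)
edge 2: e_2 = (+4.55, +1.46);  n_2 = (+0.3055, -0.9522)
∠(n_0, n_2) = 113.08°
δ = |180° − 113.08°| = 66.92°
66.92° > 2α = 66.05°  →  invalid

δ = 66.92°, invalid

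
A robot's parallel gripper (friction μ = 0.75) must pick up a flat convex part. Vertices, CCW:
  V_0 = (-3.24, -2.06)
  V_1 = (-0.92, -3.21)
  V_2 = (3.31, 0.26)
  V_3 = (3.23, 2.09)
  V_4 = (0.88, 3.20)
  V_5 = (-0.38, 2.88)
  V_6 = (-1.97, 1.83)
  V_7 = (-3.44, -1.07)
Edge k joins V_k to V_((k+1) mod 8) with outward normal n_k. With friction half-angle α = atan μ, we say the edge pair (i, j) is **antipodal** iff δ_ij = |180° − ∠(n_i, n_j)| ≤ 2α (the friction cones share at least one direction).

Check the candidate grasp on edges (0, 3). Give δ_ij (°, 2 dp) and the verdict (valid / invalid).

α = atan 0.75 = 36.87°;  2α = 73.74°
edge 0: e_0 = (+2.32, -1.15);  n_0 = (-0.4441, -0.8960)
edge 3: e_3 = (-2.35, +1.11);  n_3 = (+0.4271, +0.9042)
∠(n_0, n_3) = 178.92°
δ = |180° − 178.92°| = 1.08°
1.08° ≤ 2α = 73.74°  →  valid

δ = 1.08°, valid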